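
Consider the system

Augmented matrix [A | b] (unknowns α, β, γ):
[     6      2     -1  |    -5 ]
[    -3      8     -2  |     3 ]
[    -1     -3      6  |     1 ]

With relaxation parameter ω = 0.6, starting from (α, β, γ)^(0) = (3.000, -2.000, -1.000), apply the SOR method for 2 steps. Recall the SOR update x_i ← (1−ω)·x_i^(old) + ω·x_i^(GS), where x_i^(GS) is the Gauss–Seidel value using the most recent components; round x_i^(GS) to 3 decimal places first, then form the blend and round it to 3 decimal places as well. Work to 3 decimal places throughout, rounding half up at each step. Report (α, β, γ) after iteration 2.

Iteration 1:
  α: GS value = (-5 - (2)·-2.000 - (-1)·-1.000) / (6) = -0.333;  α ← (1−ω)·3.000 + ω·-0.333 = 1.000
  β: GS value = (3 - (-3)·1.000 - (-2)·-1.000) / (8) = 0.500;  β ← (1−ω)·-2.000 + ω·0.500 = -0.500
  γ: GS value = (1 - (-1)·1.000 - (-3)·-0.500) / (6) = 0.083;  γ ← (1−ω)·-1.000 + ω·0.083 = -0.350
Iteration 2:
  α: GS value = (-5 - (2)·-0.500 - (-1)·-0.350) / (6) = -0.725;  α ← (1−ω)·1.000 + ω·-0.725 = -0.035
  β: GS value = (3 - (-3)·-0.035 - (-2)·-0.350) / (8) = 0.274;  β ← (1−ω)·-0.500 + ω·0.274 = -0.036
  γ: GS value = (1 - (-1)·-0.035 - (-3)·-0.036) / (6) = 0.143;  γ ← (1−ω)·-0.350 + ω·0.143 = -0.054

(-0.035, -0.036, -0.054)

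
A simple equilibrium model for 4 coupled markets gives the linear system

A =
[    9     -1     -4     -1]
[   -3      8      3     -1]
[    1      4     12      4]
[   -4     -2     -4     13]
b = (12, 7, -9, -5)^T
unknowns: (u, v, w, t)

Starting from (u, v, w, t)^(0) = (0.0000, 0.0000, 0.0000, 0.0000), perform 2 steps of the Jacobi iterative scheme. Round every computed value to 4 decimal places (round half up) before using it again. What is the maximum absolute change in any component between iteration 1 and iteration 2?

0.7332

Iteration 1:
  u = (12 - (-1)·0.0000 - (-4)·0.0000 - (-1)·0.0000) / (9) = 1.3333
  v = (7 - (-3)·0.0000 - (3)·0.0000 - (-1)·0.0000) / (8) = 0.8750
  w = (-9 - (1)·0.0000 - (4)·0.0000 - (4)·0.0000) / (12) = -0.7500
  t = (-5 - (-4)·0.0000 - (-2)·0.0000 - (-4)·0.0000) / (13) = -0.3846
Iteration 2:
  u = (12 - (-1)·0.8750 - (-4)·-0.7500 - (-1)·-0.3846) / (9) = 1.0545
  v = (7 - (-3)·1.3333 - (3)·-0.7500 - (-1)·-0.3846) / (8) = 1.6082
  w = (-9 - (1)·1.3333 - (4)·0.8750 - (4)·-0.3846) / (12) = -1.0246
  t = (-5 - (-4)·1.3333 - (-2)·0.8750 - (-4)·-0.7500) / (13) = -0.0705
Change: (-0.2788, 0.7332, -0.2746, 0.3141) → max |·| = 0.7332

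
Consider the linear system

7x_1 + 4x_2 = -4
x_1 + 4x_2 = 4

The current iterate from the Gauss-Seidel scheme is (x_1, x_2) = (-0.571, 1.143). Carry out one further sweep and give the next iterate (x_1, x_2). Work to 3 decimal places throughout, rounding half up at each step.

(-1.225, 1.306)

One sweep:
  x_1 = (-4 - (4)·1.143) / (7) = -1.225
  x_2 = (4 - (1)·-1.225) / (4) = 1.306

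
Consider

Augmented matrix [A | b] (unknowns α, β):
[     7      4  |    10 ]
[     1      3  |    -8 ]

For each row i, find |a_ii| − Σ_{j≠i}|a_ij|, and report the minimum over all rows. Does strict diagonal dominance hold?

row 1: |7| − (4) = 3
row 2: |3| − (1) = 2
minimum over rows = 2 → strictly diagonally dominant (convergence guaranteed)

2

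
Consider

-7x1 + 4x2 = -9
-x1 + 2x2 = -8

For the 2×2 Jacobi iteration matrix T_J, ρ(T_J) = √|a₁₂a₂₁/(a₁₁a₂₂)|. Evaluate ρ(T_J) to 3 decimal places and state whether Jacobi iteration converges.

0.535

a₁₂a₂₁/(a₁₁a₂₂) = (4)·(-1) / ((-7)·(2)) = 0.285714
ρ = √|0.285714| = √0.285714 = 0.535
ρ < 1, so Jacobi converges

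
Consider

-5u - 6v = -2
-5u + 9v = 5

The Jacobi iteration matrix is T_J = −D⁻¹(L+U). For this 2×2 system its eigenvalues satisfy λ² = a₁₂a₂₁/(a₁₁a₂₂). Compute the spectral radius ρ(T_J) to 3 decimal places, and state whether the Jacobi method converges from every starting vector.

a₁₂a₂₁/(a₁₁a₂₂) = (-6)·(-5) / ((-5)·(9)) = -0.666667
ρ = √|-0.666667| = √0.666667 = 0.816
ρ < 1, so Jacobi converges

0.816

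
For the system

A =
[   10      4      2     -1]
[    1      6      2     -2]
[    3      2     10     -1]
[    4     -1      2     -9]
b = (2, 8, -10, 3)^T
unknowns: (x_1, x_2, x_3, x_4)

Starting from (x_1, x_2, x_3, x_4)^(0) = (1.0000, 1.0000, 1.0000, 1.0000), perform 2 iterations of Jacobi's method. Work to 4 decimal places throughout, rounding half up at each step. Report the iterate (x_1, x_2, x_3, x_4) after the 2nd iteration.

(0.0355, 1.9241, -1.1211, -0.9074)

Iteration 1:
  x_1 = (2 - (4)·1.0000 - (2)·1.0000 - (-1)·1.0000) / (10) = -0.3000
  x_2 = (8 - (1)·1.0000 - (2)·1.0000 - (-2)·1.0000) / (6) = 1.1667
  x_3 = (-10 - (3)·1.0000 - (2)·1.0000 - (-1)·1.0000) / (10) = -1.4000
  x_4 = (3 - (4)·1.0000 - (-1)·1.0000 - (2)·1.0000) / (-9) = 0.2222
Iteration 2:
  x_1 = (2 - (4)·1.1667 - (2)·-1.4000 - (-1)·0.2222) / (10) = 0.0355
  x_2 = (8 - (1)·-0.3000 - (2)·-1.4000 - (-2)·0.2222) / (6) = 1.9241
  x_3 = (-10 - (3)·-0.3000 - (2)·1.1667 - (-1)·0.2222) / (10) = -1.1211
  x_4 = (3 - (4)·-0.3000 - (-1)·1.1667 - (2)·-1.4000) / (-9) = -0.9074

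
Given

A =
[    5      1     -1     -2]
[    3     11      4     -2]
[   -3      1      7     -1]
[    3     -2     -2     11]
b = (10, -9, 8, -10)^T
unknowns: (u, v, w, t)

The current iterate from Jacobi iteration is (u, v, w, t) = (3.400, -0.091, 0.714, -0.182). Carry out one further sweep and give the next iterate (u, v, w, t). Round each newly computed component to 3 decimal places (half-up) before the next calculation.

(2.088, -2.038, 2.587, -1.723)

One sweep:
  u = (10 - (1)·-0.091 - (-1)·0.714 - (-2)·-0.182) / (5) = 2.088
  v = (-9 - (3)·3.400 - (4)·0.714 - (-2)·-0.182) / (11) = -2.038
  w = (8 - (-3)·3.400 - (1)·-0.091 - (-1)·-0.182) / (7) = 2.587
  t = (-10 - (3)·3.400 - (-2)·-0.091 - (-2)·0.714) / (11) = -1.723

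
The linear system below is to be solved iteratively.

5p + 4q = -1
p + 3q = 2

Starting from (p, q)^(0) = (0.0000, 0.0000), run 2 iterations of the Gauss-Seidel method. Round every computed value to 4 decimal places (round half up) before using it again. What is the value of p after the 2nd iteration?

-0.7866

Iteration 1:
  p = (-1 - (4)·0.0000) / (5) = -0.2000
  q = (2 - (1)·-0.2000) / (3) = 0.7333
Iteration 2:
  p = (-1 - (4)·0.7333) / (5) = -0.7866
  q = (2 - (1)·-0.7866) / (3) = 0.9289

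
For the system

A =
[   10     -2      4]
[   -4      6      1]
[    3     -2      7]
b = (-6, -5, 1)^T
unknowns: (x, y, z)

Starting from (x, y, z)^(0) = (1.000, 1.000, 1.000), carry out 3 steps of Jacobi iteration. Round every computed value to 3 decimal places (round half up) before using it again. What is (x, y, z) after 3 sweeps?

(-1.030, -1.343, 0.038)

Iteration 1:
  x = (-6 - (-2)·1.000 - (4)·1.000) / (10) = -0.800
  y = (-5 - (-4)·1.000 - (1)·1.000) / (6) = -0.333
  z = (1 - (3)·1.000 - (-2)·1.000) / (7) = 0.000
Iteration 2:
  x = (-6 - (-2)·-0.333 - (4)·0.000) / (10) = -0.667
  y = (-5 - (-4)·-0.800 - (1)·0.000) / (6) = -1.367
  z = (1 - (3)·-0.800 - (-2)·-0.333) / (7) = 0.391
Iteration 3:
  x = (-6 - (-2)·-1.367 - (4)·0.391) / (10) = -1.030
  y = (-5 - (-4)·-0.667 - (1)·0.391) / (6) = -1.343
  z = (1 - (3)·-0.667 - (-2)·-1.367) / (7) = 0.038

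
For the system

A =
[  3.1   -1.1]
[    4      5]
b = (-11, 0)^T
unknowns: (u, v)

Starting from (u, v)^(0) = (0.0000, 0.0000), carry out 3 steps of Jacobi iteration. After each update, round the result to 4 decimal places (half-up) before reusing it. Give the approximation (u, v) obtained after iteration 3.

(-2.5411, 2.8387)

Iteration 1:
  u = (-11 - (-1.1)·0.0000) / (3.1) = -3.5484
  v = (0 - (4)·0.0000) / (5) = 0.0000
Iteration 2:
  u = (-11 - (-1.1)·0.0000) / (3.1) = -3.5484
  v = (0 - (4)·-3.5484) / (5) = 2.8387
Iteration 3:
  u = (-11 - (-1.1)·2.8387) / (3.1) = -2.5411
  v = (0 - (4)·-3.5484) / (5) = 2.8387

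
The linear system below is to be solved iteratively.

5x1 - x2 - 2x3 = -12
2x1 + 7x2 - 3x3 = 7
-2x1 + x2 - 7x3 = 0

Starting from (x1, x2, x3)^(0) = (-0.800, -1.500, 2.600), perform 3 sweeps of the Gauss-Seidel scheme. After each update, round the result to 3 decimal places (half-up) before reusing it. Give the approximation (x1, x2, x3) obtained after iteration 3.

(-1.760, 1.802, 0.760)

Iteration 1:
  x1 = (-12 - (-1)·-1.500 - (-2)·2.600) / (5) = -1.660
  x2 = (7 - (2)·-1.660 - (-3)·2.600) / (7) = 2.589
  x3 = (0 - (-2)·-1.660 - (1)·2.589) / (-7) = 0.844
Iteration 2:
  x1 = (-12 - (-1)·2.589 - (-2)·0.844) / (5) = -1.545
  x2 = (7 - (2)·-1.545 - (-3)·0.844) / (7) = 1.803
  x3 = (0 - (-2)·-1.545 - (1)·1.803) / (-7) = 0.699
Iteration 3:
  x1 = (-12 - (-1)·1.803 - (-2)·0.699) / (5) = -1.760
  x2 = (7 - (2)·-1.760 - (-3)·0.699) / (7) = 1.802
  x3 = (0 - (-2)·-1.760 - (1)·1.802) / (-7) = 0.760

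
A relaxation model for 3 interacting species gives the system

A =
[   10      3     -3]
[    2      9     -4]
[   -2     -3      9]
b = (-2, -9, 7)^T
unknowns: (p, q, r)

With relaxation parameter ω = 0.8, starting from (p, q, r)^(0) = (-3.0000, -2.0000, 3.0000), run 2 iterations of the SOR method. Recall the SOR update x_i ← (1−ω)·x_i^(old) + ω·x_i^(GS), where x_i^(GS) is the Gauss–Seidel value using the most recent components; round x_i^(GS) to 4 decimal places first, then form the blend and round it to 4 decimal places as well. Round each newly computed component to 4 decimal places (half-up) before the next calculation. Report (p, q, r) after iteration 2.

Iteration 1:
  p: GS value = (-2 - (3)·-2.0000 - (-3)·3.0000) / (10) = 1.3000;  p ← (1−ω)·-3.0000 + ω·1.3000 = 0.4400
  q: GS value = (-9 - (2)·0.4400 - (-4)·3.0000) / (9) = 0.2356;  q ← (1−ω)·-2.0000 + ω·0.2356 = -0.2115
  r: GS value = (7 - (-2)·0.4400 - (-3)·-0.2115) / (9) = 0.8051;  r ← (1−ω)·3.0000 + ω·0.8051 = 1.2441
Iteration 2:
  p: GS value = (-2 - (3)·-0.2115 - (-3)·1.2441) / (10) = 0.2367;  p ← (1−ω)·0.4400 + ω·0.2367 = 0.2774
  q: GS value = (-9 - (2)·0.2774 - (-4)·1.2441) / (9) = -0.5087;  q ← (1−ω)·-0.2115 + ω·-0.5087 = -0.4493
  r: GS value = (7 - (-2)·0.2774 - (-3)·-0.4493) / (9) = 0.6897;  r ← (1−ω)·1.2441 + ω·0.6897 = 0.8006

(0.2774, -0.4493, 0.8006)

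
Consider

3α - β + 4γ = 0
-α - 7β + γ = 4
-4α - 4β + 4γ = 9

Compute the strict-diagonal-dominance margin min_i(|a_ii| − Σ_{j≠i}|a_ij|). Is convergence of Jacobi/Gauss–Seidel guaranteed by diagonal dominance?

-4

row 1: |3| − (1+4) = -2
row 2: |-7| − (1+1) = 5
row 3: |4| − (4+4) = -4
minimum over rows = -4 → not strictly diagonally dominant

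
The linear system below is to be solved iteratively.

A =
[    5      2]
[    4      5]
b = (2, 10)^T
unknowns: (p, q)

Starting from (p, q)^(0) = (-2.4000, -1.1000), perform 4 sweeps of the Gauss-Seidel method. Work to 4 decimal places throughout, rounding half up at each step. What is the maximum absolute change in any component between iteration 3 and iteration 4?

Iteration 1:
  p = (2 - (2)·-1.1000) / (5) = 0.8400
  q = (10 - (4)·0.8400) / (5) = 1.3280
Iteration 2:
  p = (2 - (2)·1.3280) / (5) = -0.1312
  q = (10 - (4)·-0.1312) / (5) = 2.1050
Iteration 3:
  p = (2 - (2)·2.1050) / (5) = -0.4420
  q = (10 - (4)·-0.4420) / (5) = 2.3536
Iteration 4:
  p = (2 - (2)·2.3536) / (5) = -0.5414
  q = (10 - (4)·-0.5414) / (5) = 2.4331
Change: (-0.0994, 0.0795) → max |·| = 0.0994

0.0994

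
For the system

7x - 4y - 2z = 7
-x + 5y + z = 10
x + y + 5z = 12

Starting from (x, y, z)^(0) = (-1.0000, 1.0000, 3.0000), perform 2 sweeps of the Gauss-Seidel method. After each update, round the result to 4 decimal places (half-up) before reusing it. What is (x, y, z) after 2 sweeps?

Iteration 1:
  x = (7 - (-4)·1.0000 - (-2)·3.0000) / (7) = 2.4286
  y = (10 - (-1)·2.4286 - (1)·3.0000) / (5) = 1.8857
  z = (12 - (1)·2.4286 - (1)·1.8857) / (5) = 1.5371
Iteration 2:
  x = (7 - (-4)·1.8857 - (-2)·1.5371) / (7) = 2.5167
  y = (10 - (-1)·2.5167 - (1)·1.5371) / (5) = 2.1959
  z = (12 - (1)·2.5167 - (1)·2.1959) / (5) = 1.4575

(2.5167, 2.1959, 1.4575)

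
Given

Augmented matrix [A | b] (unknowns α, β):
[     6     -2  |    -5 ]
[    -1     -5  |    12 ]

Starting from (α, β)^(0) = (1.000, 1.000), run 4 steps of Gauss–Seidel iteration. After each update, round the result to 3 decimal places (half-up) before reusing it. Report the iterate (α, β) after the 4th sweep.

(-1.532, -2.094)

Iteration 1:
  α = (-5 - (-2)·1.000) / (6) = -0.500
  β = (12 - (-1)·-0.500) / (-5) = -2.300
Iteration 2:
  α = (-5 - (-2)·-2.300) / (6) = -1.600
  β = (12 - (-1)·-1.600) / (-5) = -2.080
Iteration 3:
  α = (-5 - (-2)·-2.080) / (6) = -1.527
  β = (12 - (-1)·-1.527) / (-5) = -2.095
Iteration 4:
  α = (-5 - (-2)·-2.095) / (6) = -1.532
  β = (12 - (-1)·-1.532) / (-5) = -2.094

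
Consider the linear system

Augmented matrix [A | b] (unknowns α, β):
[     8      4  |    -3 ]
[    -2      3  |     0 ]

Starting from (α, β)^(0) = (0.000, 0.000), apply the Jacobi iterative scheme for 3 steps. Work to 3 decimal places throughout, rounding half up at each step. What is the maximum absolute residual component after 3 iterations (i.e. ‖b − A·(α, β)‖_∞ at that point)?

0.250

Iteration 1:
  α = (-3 - (4)·0.000) / (8) = -0.375
  β = (0 - (-2)·0.000) / (3) = 0.000
Iteration 2:
  α = (-3 - (4)·0.000) / (8) = -0.375
  β = (0 - (-2)·-0.375) / (3) = -0.250
Iteration 3:
  α = (-3 - (4)·-0.250) / (8) = -0.250
  β = (0 - (-2)·-0.375) / (3) = -0.250
Residual b − A·x = (0.000, 0.250); ∞-norm = 0.250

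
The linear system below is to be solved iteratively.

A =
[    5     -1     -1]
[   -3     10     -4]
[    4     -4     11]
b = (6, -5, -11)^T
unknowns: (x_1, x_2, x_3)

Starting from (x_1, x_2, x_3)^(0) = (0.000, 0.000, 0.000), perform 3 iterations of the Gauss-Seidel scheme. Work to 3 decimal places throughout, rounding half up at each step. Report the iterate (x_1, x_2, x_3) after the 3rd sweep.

(0.709, -0.936, -1.598)

Iteration 1:
  x_1 = (6 - (-1)·0.000 - (-1)·0.000) / (5) = 1.200
  x_2 = (-5 - (-3)·1.200 - (-4)·0.000) / (10) = -0.140
  x_3 = (-11 - (4)·1.200 - (-4)·-0.140) / (11) = -1.487
Iteration 2:
  x_1 = (6 - (-1)·-0.140 - (-1)·-1.487) / (5) = 0.875
  x_2 = (-5 - (-3)·0.875 - (-4)·-1.487) / (10) = -0.832
  x_3 = (-11 - (4)·0.875 - (-4)·-0.832) / (11) = -1.621
Iteration 3:
  x_1 = (6 - (-1)·-0.832 - (-1)·-1.621) / (5) = 0.709
  x_2 = (-5 - (-3)·0.709 - (-4)·-1.621) / (10) = -0.936
  x_3 = (-11 - (4)·0.709 - (-4)·-0.936) / (11) = -1.598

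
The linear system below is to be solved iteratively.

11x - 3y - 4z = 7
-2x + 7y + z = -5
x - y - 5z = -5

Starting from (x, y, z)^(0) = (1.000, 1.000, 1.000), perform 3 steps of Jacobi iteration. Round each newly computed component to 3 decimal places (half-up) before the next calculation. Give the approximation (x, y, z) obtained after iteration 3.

(1.000, -0.669, 1.267)

Iteration 1:
  x = (7 - (-3)·1.000 - (-4)·1.000) / (11) = 1.273
  y = (-5 - (-2)·1.000 - (1)·1.000) / (7) = -0.571
  z = (-5 - (1)·1.000 - (-1)·1.000) / (-5) = 1.000
Iteration 2:
  x = (7 - (-3)·-0.571 - (-4)·1.000) / (11) = 0.844
  y = (-5 - (-2)·1.273 - (1)·1.000) / (7) = -0.493
  z = (-5 - (1)·1.273 - (-1)·-0.571) / (-5) = 1.369
Iteration 3:
  x = (7 - (-3)·-0.493 - (-4)·1.369) / (11) = 1.000
  y = (-5 - (-2)·0.844 - (1)·1.369) / (7) = -0.669
  z = (-5 - (1)·0.844 - (-1)·-0.493) / (-5) = 1.267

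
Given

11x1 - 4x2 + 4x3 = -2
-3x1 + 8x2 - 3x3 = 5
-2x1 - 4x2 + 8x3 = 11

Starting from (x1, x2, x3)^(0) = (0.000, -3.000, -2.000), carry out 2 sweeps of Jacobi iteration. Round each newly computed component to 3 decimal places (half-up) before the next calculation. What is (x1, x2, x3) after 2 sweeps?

(-0.182, 0.374, 1.176)

Iteration 1:
  x1 = (-2 - (-4)·-3.000 - (4)·-2.000) / (11) = -0.545
  x2 = (5 - (-3)·0.000 - (-3)·-2.000) / (8) = -0.125
  x3 = (11 - (-2)·0.000 - (-4)·-3.000) / (8) = -0.125
Iteration 2:
  x1 = (-2 - (-4)·-0.125 - (4)·-0.125) / (11) = -0.182
  x2 = (5 - (-3)·-0.545 - (-3)·-0.125) / (8) = 0.374
  x3 = (11 - (-2)·-0.545 - (-4)·-0.125) / (8) = 1.176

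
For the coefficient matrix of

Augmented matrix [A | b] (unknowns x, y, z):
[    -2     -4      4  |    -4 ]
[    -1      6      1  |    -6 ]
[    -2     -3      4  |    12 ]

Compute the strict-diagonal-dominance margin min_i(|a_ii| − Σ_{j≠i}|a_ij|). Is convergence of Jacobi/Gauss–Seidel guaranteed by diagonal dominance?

-6

row 1: |-2| − (4+4) = -6
row 2: |6| − (1+1) = 4
row 3: |4| − (2+3) = -1
minimum over rows = -6 → not strictly diagonally dominant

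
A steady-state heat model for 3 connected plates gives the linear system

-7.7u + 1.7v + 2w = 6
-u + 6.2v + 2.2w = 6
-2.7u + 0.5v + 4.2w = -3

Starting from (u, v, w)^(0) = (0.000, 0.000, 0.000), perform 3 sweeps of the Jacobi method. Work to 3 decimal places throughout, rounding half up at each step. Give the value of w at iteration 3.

-1.327

Iteration 1:
  u = (6 - (1.7)·0.000 - (2)·0.000) / (-7.7) = -0.779
  v = (6 - (-1)·0.000 - (2.2)·0.000) / (6.2) = 0.968
  w = (-3 - (-2.7)·0.000 - (0.5)·0.000) / (4.2) = -0.714
Iteration 2:
  u = (6 - (1.7)·0.968 - (2)·-0.714) / (-7.7) = -0.751
  v = (6 - (-1)·-0.779 - (2.2)·-0.714) / (6.2) = 1.095
  w = (-3 - (-2.7)·-0.779 - (0.5)·0.968) / (4.2) = -1.330
Iteration 3:
  u = (6 - (1.7)·1.095 - (2)·-1.330) / (-7.7) = -0.883
  v = (6 - (-1)·-0.751 - (2.2)·-1.330) / (6.2) = 1.319
  w = (-3 - (-2.7)·-0.751 - (0.5)·1.095) / (4.2) = -1.327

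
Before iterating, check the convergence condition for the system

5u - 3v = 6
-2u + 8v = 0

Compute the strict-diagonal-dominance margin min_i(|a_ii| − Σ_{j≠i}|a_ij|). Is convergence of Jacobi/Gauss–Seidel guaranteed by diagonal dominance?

row 1: |5| − (3) = 2
row 2: |8| − (2) = 6
minimum over rows = 2 → strictly diagonally dominant (convergence guaranteed)

2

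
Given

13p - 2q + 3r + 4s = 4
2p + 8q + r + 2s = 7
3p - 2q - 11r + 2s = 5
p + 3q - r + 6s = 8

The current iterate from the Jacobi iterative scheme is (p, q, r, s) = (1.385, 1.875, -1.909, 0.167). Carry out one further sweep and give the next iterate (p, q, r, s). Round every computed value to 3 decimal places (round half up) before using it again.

One sweep:
  p = (4 - (-2)·1.875 - (3)·-1.909 - (4)·0.167) / (13) = 0.985
  q = (7 - (2)·1.385 - (1)·-1.909 - (2)·0.167) / (8) = 0.726
  r = (5 - (3)·1.385 - (-2)·1.875 - (2)·0.167) / (-11) = -0.387
  s = (8 - (1)·1.385 - (3)·1.875 - (-1)·-1.909) / (6) = -0.153

(0.985, 0.726, -0.387, -0.153)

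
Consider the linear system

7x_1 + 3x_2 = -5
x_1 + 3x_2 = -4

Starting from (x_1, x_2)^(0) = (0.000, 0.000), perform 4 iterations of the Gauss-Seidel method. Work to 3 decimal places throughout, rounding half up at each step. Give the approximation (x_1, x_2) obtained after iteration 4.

Iteration 1:
  x_1 = (-5 - (3)·0.000) / (7) = -0.714
  x_2 = (-4 - (1)·-0.714) / (3) = -1.095
Iteration 2:
  x_1 = (-5 - (3)·-1.095) / (7) = -0.245
  x_2 = (-4 - (1)·-0.245) / (3) = -1.252
Iteration 3:
  x_1 = (-5 - (3)·-1.252) / (7) = -0.178
  x_2 = (-4 - (1)·-0.178) / (3) = -1.274
Iteration 4:
  x_1 = (-5 - (3)·-1.274) / (7) = -0.168
  x_2 = (-4 - (1)·-0.168) / (3) = -1.277

(-0.168, -1.277)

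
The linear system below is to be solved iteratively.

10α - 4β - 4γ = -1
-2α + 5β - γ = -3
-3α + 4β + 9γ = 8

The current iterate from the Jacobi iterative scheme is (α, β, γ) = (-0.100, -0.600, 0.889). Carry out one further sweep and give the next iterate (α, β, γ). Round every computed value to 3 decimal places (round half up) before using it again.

One sweep:
  α = (-1 - (-4)·-0.600 - (-4)·0.889) / (10) = 0.016
  β = (-3 - (-2)·-0.100 - (-1)·0.889) / (5) = -0.462
  γ = (8 - (-3)·-0.100 - (4)·-0.600) / (9) = 1.122

(0.016, -0.462, 1.122)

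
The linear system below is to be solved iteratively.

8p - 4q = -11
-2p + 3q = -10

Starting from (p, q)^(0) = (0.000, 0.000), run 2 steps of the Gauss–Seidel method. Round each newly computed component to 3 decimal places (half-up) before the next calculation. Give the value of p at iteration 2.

-3.500

Iteration 1:
  p = (-11 - (-4)·0.000) / (8) = -1.375
  q = (-10 - (-2)·-1.375) / (3) = -4.250
Iteration 2:
  p = (-11 - (-4)·-4.250) / (8) = -3.500
  q = (-10 - (-2)·-3.500) / (3) = -5.667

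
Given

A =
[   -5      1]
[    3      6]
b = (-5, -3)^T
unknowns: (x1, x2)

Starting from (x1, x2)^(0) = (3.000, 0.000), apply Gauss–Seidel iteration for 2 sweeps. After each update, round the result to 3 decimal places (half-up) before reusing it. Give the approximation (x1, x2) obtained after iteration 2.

(0.800, -0.900)

Iteration 1:
  x1 = (-5 - (1)·0.000) / (-5) = 1.000
  x2 = (-3 - (3)·1.000) / (6) = -1.000
Iteration 2:
  x1 = (-5 - (1)·-1.000) / (-5) = 0.800
  x2 = (-3 - (3)·0.800) / (6) = -0.900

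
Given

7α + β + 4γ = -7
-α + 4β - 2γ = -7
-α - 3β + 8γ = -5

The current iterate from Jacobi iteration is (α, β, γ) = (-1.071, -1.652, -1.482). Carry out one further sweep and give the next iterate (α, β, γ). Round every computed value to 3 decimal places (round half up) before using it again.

One sweep:
  α = (-7 - (1)·-1.652 - (4)·-1.482) / (7) = 0.083
  β = (-7 - (-1)·-1.071 - (-2)·-1.482) / (4) = -2.759
  γ = (-5 - (-1)·-1.071 - (-3)·-1.652) / (8) = -1.378

(0.083, -2.759, -1.378)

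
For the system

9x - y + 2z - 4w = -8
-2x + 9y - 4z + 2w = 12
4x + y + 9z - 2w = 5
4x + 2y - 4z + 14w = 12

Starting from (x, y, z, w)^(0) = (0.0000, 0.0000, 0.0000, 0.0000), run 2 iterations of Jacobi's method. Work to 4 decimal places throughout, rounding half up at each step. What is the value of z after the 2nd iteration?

0.9929

Iteration 1:
  x = (-8 - (-1)·0.0000 - (2)·0.0000 - (-4)·0.0000) / (9) = -0.8889
  y = (12 - (-2)·0.0000 - (-4)·0.0000 - (2)·0.0000) / (9) = 1.3333
  z = (5 - (4)·0.0000 - (1)·0.0000 - (-2)·0.0000) / (9) = 0.5556
  w = (12 - (4)·0.0000 - (2)·0.0000 - (-4)·0.0000) / (14) = 0.8571
Iteration 2:
  x = (-8 - (-1)·1.3333 - (2)·0.5556 - (-4)·0.8571) / (9) = -0.4833
  y = (12 - (-2)·-0.8889 - (-4)·0.5556 - (2)·0.8571) / (9) = 1.1923
  z = (5 - (4)·-0.8889 - (1)·1.3333 - (-2)·0.8571) / (9) = 0.9929
  w = (12 - (4)·-0.8889 - (2)·1.3333 - (-4)·0.5556) / (14) = 1.0794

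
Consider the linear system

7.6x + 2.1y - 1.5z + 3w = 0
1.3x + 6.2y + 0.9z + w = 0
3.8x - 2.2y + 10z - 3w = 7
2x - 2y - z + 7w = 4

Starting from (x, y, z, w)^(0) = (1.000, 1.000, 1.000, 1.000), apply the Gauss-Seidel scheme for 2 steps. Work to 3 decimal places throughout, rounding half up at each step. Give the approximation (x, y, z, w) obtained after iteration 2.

(-0.039, -0.287, 0.895, 0.628)

Iteration 1:
  x = (0 - (2.1)·1.000 - (-1.5)·1.000 - (3)·1.000) / (7.6) = -0.474
  y = (0 - (1.3)·-0.474 - (0.9)·1.000 - (1)·1.000) / (6.2) = -0.207
  z = (7 - (3.8)·-0.474 - (-2.2)·-0.207 - (-3)·1.000) / (10) = 1.135
  w = (4 - (2)·-0.474 - (-2)·-0.207 - (-1)·1.135) / (7) = 0.810
Iteration 2:
  x = (0 - (2.1)·-0.207 - (-1.5)·1.135 - (3)·0.810) / (7.6) = -0.039
  y = (0 - (1.3)·-0.039 - (0.9)·1.135 - (1)·0.810) / (6.2) = -0.287
  z = (7 - (3.8)·-0.039 - (-2.2)·-0.287 - (-3)·0.810) / (10) = 0.895
  w = (4 - (2)·-0.039 - (-2)·-0.287 - (-1)·0.895) / (7) = 0.628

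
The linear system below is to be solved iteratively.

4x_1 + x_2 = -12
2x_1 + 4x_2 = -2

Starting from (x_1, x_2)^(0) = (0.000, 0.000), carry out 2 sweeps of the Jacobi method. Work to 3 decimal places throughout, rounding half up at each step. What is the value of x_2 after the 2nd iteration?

1.000

Iteration 1:
  x_1 = (-12 - (1)·0.000) / (4) = -3.000
  x_2 = (-2 - (2)·0.000) / (4) = -0.500
Iteration 2:
  x_1 = (-12 - (1)·-0.500) / (4) = -2.875
  x_2 = (-2 - (2)·-3.000) / (4) = 1.000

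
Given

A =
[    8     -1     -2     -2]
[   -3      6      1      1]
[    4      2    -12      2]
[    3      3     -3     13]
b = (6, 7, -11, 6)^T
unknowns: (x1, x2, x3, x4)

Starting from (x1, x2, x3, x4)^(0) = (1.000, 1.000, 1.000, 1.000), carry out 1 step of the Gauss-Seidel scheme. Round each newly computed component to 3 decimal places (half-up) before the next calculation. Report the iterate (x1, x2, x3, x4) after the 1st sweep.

Iteration 1:
  x1 = (6 - (-1)·1.000 - (-2)·1.000 - (-2)·1.000) / (8) = 1.375
  x2 = (7 - (-3)·1.375 - (1)·1.000 - (1)·1.000) / (6) = 1.521
  x3 = (-11 - (4)·1.375 - (2)·1.521 - (2)·1.000) / (-12) = 1.795
  x4 = (6 - (3)·1.375 - (3)·1.521 - (-3)·1.795) / (13) = 0.207

(1.375, 1.521, 1.795, 0.207)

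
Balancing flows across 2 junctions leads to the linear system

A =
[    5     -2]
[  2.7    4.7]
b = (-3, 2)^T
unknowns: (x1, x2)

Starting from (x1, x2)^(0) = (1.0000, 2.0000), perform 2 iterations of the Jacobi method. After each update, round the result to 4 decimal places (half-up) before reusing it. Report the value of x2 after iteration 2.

0.3106

Iteration 1:
  x1 = (-3 - (-2)·2.0000) / (5) = 0.2000
  x2 = (2 - (2.7)·1.0000) / (4.7) = -0.1489
Iteration 2:
  x1 = (-3 - (-2)·-0.1489) / (5) = -0.6596
  x2 = (2 - (2.7)·0.2000) / (4.7) = 0.3106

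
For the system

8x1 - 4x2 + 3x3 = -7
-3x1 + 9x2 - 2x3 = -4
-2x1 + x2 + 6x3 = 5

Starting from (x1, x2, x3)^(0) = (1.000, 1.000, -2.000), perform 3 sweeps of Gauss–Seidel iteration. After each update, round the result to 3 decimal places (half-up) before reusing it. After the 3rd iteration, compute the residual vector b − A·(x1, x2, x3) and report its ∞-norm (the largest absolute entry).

Iteration 1:
  x1 = (-7 - (-4)·1.000 - (3)·-2.000) / (8) = 0.375
  x2 = (-4 - (-3)·0.375 - (-2)·-2.000) / (9) = -0.764
  x3 = (5 - (-2)·0.375 - (1)·-0.764) / (6) = 1.086
Iteration 2:
  x1 = (-7 - (-4)·-0.764 - (3)·1.086) / (8) = -1.664
  x2 = (-4 - (-3)·-1.664 - (-2)·1.086) / (9) = -0.758
  x3 = (5 - (-2)·-1.664 - (1)·-0.758) / (6) = 0.405
Iteration 3:
  x1 = (-7 - (-4)·-0.758 - (3)·0.405) / (8) = -1.406
  x2 = (-4 - (-3)·-1.406 - (-2)·0.405) / (9) = -0.823
  x3 = (5 - (-2)·-1.406 - (1)·-0.823) / (6) = 0.502
Residual b − A·x = (-0.550, 0.193, -0.001); ∞-norm = 0.550

0.550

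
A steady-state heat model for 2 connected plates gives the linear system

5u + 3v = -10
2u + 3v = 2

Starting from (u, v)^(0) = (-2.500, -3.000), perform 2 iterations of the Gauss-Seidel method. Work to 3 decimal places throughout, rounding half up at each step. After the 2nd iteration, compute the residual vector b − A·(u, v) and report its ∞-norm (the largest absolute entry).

Iteration 1:
  u = (-10 - (3)·-3.000) / (5) = -0.200
  v = (2 - (2)·-0.200) / (3) = 0.800
Iteration 2:
  u = (-10 - (3)·0.800) / (5) = -2.480
  v = (2 - (2)·-2.480) / (3) = 2.320
Residual b − A·x = (-4.560, 0.000); ∞-norm = 4.560

4.560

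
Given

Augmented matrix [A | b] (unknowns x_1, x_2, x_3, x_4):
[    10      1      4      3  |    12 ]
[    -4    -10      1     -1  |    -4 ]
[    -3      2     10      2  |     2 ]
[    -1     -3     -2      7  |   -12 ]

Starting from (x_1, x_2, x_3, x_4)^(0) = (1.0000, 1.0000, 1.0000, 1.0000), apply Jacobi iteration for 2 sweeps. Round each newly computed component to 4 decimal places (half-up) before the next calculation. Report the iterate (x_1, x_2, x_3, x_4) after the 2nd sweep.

(1.4171, 0.3357, 0.4914, -1.6286)

Iteration 1:
  x_1 = (12 - (1)·1.0000 - (4)·1.0000 - (3)·1.0000) / (10) = 0.4000
  x_2 = (-4 - (-4)·1.0000 - (1)·1.0000 - (-1)·1.0000) / (-10) = 0.0000
  x_3 = (2 - (-3)·1.0000 - (2)·1.0000 - (2)·1.0000) / (10) = 0.1000
  x_4 = (-12 - (-1)·1.0000 - (-3)·1.0000 - (-2)·1.0000) / (7) = -0.8571
Iteration 2:
  x_1 = (12 - (1)·0.0000 - (4)·0.1000 - (3)·-0.8571) / (10) = 1.4171
  x_2 = (-4 - (-4)·0.4000 - (1)·0.1000 - (-1)·-0.8571) / (-10) = 0.3357
  x_3 = (2 - (-3)·0.4000 - (2)·0.0000 - (2)·-0.8571) / (10) = 0.4914
  x_4 = (-12 - (-1)·0.4000 - (-3)·0.0000 - (-2)·0.1000) / (7) = -1.6286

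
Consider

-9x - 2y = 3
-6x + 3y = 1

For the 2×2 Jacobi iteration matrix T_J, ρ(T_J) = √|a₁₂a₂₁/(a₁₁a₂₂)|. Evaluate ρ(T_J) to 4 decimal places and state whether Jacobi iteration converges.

0.6667

a₁₂a₂₁/(a₁₁a₂₂) = (-2)·(-6) / ((-9)·(3)) = -0.444444
ρ = √|-0.444444| = √0.444444 = 0.6667
ρ < 1, so Jacobi converges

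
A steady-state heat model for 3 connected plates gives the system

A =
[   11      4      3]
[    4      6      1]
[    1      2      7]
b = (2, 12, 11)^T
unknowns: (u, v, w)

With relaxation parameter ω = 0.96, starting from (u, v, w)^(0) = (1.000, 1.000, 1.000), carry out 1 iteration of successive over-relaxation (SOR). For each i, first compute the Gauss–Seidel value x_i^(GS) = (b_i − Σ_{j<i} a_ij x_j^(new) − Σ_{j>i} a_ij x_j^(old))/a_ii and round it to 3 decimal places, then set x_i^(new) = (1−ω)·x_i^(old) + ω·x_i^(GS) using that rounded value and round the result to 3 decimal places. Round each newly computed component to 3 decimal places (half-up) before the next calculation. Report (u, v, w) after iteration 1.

Iteration 1:
  u: GS value = (2 - (4)·1.000 - (3)·1.000) / (11) = -0.455;  u ← (1−ω)·1.000 + ω·-0.455 = -0.397
  v: GS value = (12 - (4)·-0.397 - (1)·1.000) / (6) = 2.098;  v ← (1−ω)·1.000 + ω·2.098 = 2.054
  w: GS value = (11 - (1)·-0.397 - (2)·2.054) / (7) = 1.041;  w ← (1−ω)·1.000 + ω·1.041 = 1.039

(-0.397, 2.054, 1.039)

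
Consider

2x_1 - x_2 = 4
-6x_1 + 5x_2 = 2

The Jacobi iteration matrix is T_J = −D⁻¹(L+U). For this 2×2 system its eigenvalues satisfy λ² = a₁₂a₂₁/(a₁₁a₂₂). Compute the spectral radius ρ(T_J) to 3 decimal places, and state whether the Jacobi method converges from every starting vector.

a₁₂a₂₁/(a₁₁a₂₂) = (-1)·(-6) / ((2)·(5)) = 0.600000
ρ = √|0.600000| = √0.600000 = 0.775
ρ < 1, so Jacobi converges

0.775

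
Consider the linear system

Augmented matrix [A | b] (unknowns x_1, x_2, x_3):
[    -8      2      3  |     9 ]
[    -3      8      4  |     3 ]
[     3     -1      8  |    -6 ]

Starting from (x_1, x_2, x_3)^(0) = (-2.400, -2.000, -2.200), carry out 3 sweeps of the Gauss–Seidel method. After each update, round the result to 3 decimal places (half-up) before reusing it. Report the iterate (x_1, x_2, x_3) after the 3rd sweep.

(-1.304, 0.098, -0.249)

Iteration 1:
  x_1 = (9 - (2)·-2.000 - (3)·-2.200) / (-8) = -2.450
  x_2 = (3 - (-3)·-2.450 - (4)·-2.200) / (8) = 0.556
  x_3 = (-6 - (3)·-2.450 - (-1)·0.556) / (8) = 0.238
Iteration 2:
  x_1 = (9 - (2)·0.556 - (3)·0.238) / (-8) = -0.897
  x_2 = (3 - (-3)·-0.897 - (4)·0.238) / (8) = -0.080
  x_3 = (-6 - (3)·-0.897 - (-1)·-0.080) / (8) = -0.424
Iteration 3:
  x_1 = (9 - (2)·-0.080 - (3)·-0.424) / (-8) = -1.304
  x_2 = (3 - (-3)·-1.304 - (4)·-0.424) / (8) = 0.098
  x_3 = (-6 - (3)·-1.304 - (-1)·0.098) / (8) = -0.249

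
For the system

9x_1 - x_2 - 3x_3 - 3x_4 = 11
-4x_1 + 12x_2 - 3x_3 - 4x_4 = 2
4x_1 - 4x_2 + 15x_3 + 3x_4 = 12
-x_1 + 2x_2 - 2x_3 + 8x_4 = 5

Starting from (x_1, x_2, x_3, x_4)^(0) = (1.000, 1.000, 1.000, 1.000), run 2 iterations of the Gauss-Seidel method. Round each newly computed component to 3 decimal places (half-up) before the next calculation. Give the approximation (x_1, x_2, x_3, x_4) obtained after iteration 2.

Iteration 1:
  x_1 = (11 - (-1)·1.000 - (-3)·1.000 - (-3)·1.000) / (9) = 2.000
  x_2 = (2 - (-4)·2.000 - (-3)·1.000 - (-4)·1.000) / (12) = 1.417
  x_3 = (12 - (4)·2.000 - (-4)·1.417 - (3)·1.000) / (15) = 0.445
  x_4 = (5 - (-1)·2.000 - (2)·1.417 - (-2)·0.445) / (8) = 0.632
Iteration 2:
  x_1 = (11 - (-1)·1.417 - (-3)·0.445 - (-3)·0.632) / (9) = 1.739
  x_2 = (2 - (-4)·1.739 - (-3)·0.445 - (-4)·0.632) / (12) = 1.068
  x_3 = (12 - (4)·1.739 - (-4)·1.068 - (3)·0.632) / (15) = 0.495
  x_4 = (5 - (-1)·1.739 - (2)·1.068 - (-2)·0.495) / (8) = 0.699

(1.739, 1.068, 0.495, 0.699)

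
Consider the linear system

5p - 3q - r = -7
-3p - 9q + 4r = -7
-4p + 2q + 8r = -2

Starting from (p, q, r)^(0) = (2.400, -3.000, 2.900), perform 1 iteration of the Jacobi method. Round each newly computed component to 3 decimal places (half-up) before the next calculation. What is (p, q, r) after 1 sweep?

Iteration 1:
  p = (-7 - (-3)·-3.000 - (-1)·2.900) / (5) = -2.620
  q = (-7 - (-3)·2.400 - (4)·2.900) / (-9) = 1.267
  r = (-2 - (-4)·2.400 - (2)·-3.000) / (8) = 1.700

(-2.620, 1.267, 1.700)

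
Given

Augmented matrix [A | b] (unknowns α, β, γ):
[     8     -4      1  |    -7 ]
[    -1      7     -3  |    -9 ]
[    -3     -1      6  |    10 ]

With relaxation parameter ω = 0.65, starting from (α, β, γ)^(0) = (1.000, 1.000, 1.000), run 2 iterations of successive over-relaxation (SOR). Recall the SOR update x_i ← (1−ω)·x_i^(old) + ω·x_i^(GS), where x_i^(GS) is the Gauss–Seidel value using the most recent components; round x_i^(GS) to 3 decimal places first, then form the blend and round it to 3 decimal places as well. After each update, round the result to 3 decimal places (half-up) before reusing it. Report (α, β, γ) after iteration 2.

(-0.742, -0.581, 1.276)

Iteration 1:
  α: GS value = (-7 - (-4)·1.000 - (1)·1.000) / (8) = -0.500;  α ← (1−ω)·1.000 + ω·-0.500 = 0.025
  β: GS value = (-9 - (-1)·0.025 - (-3)·1.000) / (7) = -0.854;  β ← (1−ω)·1.000 + ω·-0.854 = -0.205
  γ: GS value = (10 - (-3)·0.025 - (-1)·-0.205) / (6) = 1.645;  γ ← (1−ω)·1.000 + ω·1.645 = 1.419
Iteration 2:
  α: GS value = (-7 - (-4)·-0.205 - (1)·1.419) / (8) = -1.155;  α ← (1−ω)·0.025 + ω·-1.155 = -0.742
  β: GS value = (-9 - (-1)·-0.742 - (-3)·1.419) / (7) = -0.784;  β ← (1−ω)·-0.205 + ω·-0.784 = -0.581
  γ: GS value = (10 - (-3)·-0.742 - (-1)·-0.581) / (6) = 1.199;  γ ← (1−ω)·1.419 + ω·1.199 = 1.276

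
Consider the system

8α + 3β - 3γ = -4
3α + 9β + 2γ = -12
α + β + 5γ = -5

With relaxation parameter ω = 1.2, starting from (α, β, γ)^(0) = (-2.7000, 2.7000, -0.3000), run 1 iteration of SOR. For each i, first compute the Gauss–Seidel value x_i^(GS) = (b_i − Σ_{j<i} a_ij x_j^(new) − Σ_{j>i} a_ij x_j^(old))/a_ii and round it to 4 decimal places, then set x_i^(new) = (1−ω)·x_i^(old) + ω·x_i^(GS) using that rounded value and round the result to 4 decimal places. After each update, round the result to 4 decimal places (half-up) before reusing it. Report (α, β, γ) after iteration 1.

Iteration 1:
  α: GS value = (-4 - (3)·2.7000 - (-3)·-0.3000) / (8) = -1.6250;  α ← (1−ω)·-2.7000 + ω·-1.6250 = -1.4100
  β: GS value = (-12 - (3)·-1.4100 - (2)·-0.3000) / (9) = -0.7967;  β ← (1−ω)·2.7000 + ω·-0.7967 = -1.4960
  γ: GS value = (-5 - (1)·-1.4100 - (1)·-1.4960) / (5) = -0.4188;  γ ← (1−ω)·-0.3000 + ω·-0.4188 = -0.4426

(-1.4100, -1.4960, -0.4426)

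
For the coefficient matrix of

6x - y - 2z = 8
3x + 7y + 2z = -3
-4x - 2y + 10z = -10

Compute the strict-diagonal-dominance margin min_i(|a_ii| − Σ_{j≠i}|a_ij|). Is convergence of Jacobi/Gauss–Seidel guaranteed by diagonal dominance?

row 1: |6| − (1+2) = 3
row 2: |7| − (3+2) = 2
row 3: |10| − (4+2) = 4
minimum over rows = 2 → strictly diagonally dominant (convergence guaranteed)

2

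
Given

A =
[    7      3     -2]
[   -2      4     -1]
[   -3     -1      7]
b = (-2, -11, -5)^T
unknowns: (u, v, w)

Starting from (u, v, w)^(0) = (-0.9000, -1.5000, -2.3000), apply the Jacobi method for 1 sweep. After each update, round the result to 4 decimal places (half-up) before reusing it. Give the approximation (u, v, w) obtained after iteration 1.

(-0.3000, -3.7750, -1.3143)

Iteration 1:
  u = (-2 - (3)·-1.5000 - (-2)·-2.3000) / (7) = -0.3000
  v = (-11 - (-2)·-0.9000 - (-1)·-2.3000) / (4) = -3.7750
  w = (-5 - (-3)·-0.9000 - (-1)·-1.5000) / (7) = -1.3143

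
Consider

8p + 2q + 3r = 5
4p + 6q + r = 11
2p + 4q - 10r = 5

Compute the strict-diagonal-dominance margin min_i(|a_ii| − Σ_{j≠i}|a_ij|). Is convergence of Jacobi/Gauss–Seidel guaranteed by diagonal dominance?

row 1: |8| − (2+3) = 3
row 2: |6| − (4+1) = 1
row 3: |-10| − (2+4) = 4
minimum over rows = 1 → strictly diagonally dominant (convergence guaranteed)

1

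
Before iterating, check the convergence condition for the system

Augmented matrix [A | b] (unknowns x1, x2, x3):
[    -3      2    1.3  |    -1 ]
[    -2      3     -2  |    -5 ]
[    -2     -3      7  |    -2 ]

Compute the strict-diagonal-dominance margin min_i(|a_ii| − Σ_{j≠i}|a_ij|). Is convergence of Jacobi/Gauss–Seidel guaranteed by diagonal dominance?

-1

row 1: |-3| − (2+1.3) = -0.3
row 2: |3| − (2+2) = -1
row 3: |7| − (2+3) = 2
minimum over rows = -1 → not strictly diagonally dominant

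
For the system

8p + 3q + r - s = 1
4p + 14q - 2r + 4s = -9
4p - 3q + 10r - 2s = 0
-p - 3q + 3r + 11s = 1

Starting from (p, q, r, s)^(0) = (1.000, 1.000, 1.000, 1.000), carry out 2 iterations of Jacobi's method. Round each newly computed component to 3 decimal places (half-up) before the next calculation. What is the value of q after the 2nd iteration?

Iteration 1:
  p = (1 - (3)·1.000 - (1)·1.000 - (-1)·1.000) / (8) = -0.250
  q = (-9 - (4)·1.000 - (-2)·1.000 - (4)·1.000) / (14) = -1.071
  r = (0 - (4)·1.000 - (-3)·1.000 - (-2)·1.000) / (10) = 0.100
  s = (1 - (-1)·1.000 - (-3)·1.000 - (3)·1.000) / (11) = 0.182
Iteration 2:
  p = (1 - (3)·-1.071 - (1)·0.100 - (-1)·0.182) / (8) = 0.537
  q = (-9 - (4)·-0.250 - (-2)·0.100 - (4)·0.182) / (14) = -0.609
  r = (0 - (4)·-0.250 - (-3)·-1.071 - (-2)·0.182) / (10) = -0.185
  s = (1 - (-1)·-0.250 - (-3)·-1.071 - (3)·0.100) / (11) = -0.251

-0.609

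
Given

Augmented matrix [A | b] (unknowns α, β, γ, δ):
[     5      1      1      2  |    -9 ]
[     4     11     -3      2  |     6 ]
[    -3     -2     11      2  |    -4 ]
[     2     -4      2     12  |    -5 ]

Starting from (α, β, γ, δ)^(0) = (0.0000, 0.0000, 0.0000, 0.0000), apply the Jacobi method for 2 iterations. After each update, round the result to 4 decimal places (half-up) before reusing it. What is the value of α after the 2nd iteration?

-1.6697

Iteration 1:
  α = (-9 - (1)·0.0000 - (1)·0.0000 - (2)·0.0000) / (5) = -1.8000
  β = (6 - (4)·0.0000 - (-3)·0.0000 - (2)·0.0000) / (11) = 0.5455
  γ = (-4 - (-3)·0.0000 - (-2)·0.0000 - (2)·0.0000) / (11) = -0.3636
  δ = (-5 - (2)·0.0000 - (-4)·0.0000 - (2)·0.0000) / (12) = -0.4167
Iteration 2:
  α = (-9 - (1)·0.5455 - (1)·-0.3636 - (2)·-0.4167) / (5) = -1.6697
  β = (6 - (4)·-1.8000 - (-3)·-0.3636 - (2)·-0.4167) / (11) = 1.1766
  γ = (-4 - (-3)·-1.8000 - (-2)·0.5455 - (2)·-0.4167) / (11) = -0.6796
  δ = (-5 - (2)·-1.8000 - (-4)·0.5455 - (2)·-0.3636) / (12) = 0.1258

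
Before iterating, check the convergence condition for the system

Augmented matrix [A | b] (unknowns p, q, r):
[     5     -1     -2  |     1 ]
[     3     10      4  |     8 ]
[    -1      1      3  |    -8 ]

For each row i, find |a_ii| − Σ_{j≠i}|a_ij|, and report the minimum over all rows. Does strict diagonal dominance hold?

row 1: |5| − (1+2) = 2
row 2: |10| − (3+4) = 3
row 3: |3| − (1+1) = 1
minimum over rows = 1 → strictly diagonally dominant (convergence guaranteed)

1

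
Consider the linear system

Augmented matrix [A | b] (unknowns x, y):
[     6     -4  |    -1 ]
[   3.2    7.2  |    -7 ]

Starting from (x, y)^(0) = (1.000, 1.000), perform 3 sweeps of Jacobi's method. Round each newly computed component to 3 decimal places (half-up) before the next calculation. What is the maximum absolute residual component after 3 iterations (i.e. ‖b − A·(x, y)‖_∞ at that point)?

2.866

Iteration 1:
  x = (-1 - (-4)·1.000) / (6) = 0.500
  y = (-7 - (3.2)·1.000) / (7.2) = -1.417
Iteration 2:
  x = (-1 - (-4)·-1.417) / (6) = -1.111
  y = (-7 - (3.2)·0.500) / (7.2) = -1.194
Iteration 3:
  x = (-1 - (-4)·-1.194) / (6) = -0.963
  y = (-7 - (3.2)·-1.111) / (7.2) = -0.478
Residual b − A·x = (2.866, -0.477); ∞-norm = 2.866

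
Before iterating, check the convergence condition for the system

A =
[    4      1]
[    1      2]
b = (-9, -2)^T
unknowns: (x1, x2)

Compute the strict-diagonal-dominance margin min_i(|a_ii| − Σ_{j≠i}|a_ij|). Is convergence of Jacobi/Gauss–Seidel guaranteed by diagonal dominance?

row 1: |4| − (1) = 3
row 2: |2| − (1) = 1
minimum over rows = 1 → strictly diagonally dominant (convergence guaranteed)

1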